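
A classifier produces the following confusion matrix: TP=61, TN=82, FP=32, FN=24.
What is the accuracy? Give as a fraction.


Accuracy = (TP + TN) / (TP + TN + FP + FN) = (61 + 82) / 199 = 143/199.

143/199


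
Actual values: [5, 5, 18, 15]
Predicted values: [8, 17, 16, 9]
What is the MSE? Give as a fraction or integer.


MSE = (1/4) * ((5-8)^2=9 + (5-17)^2=144 + (18-16)^2=4 + (15-9)^2=36). Sum = 193. MSE = 193/4.

193/4


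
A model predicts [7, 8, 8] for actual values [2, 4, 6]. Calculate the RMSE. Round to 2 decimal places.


MSE = 15.0000. RMSE = sqrt(15.0000) = 3.87.

3.87


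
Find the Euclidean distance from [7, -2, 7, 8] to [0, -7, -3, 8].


d = sqrt(sum of squared differences). (7-0)^2=49, (-2--7)^2=25, (7--3)^2=100, (8-8)^2=0. Sum = 174.

sqrt(174)


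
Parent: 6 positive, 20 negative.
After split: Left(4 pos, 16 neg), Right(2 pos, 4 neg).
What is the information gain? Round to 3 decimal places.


H(parent) = 0.7793. H(left) = 0.7219, H(right) = 0.9183. Weighted = (20/26)*0.7219 + (6/26)*0.9183 = 0.7672. IG = 0.7793 - 0.7672 = 0.0121, which rounds to 0.012.

0.012


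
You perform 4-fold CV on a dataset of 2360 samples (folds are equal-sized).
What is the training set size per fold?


Each validation fold has 2360/4 = 590 samples. Training set = 2360 - 590 = 1770.

1770


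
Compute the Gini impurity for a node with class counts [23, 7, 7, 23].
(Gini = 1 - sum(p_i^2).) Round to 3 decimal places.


Total = 60. Proportions: 23/60, 7/60, 7/60, 23/60. sum(p_i^2) = 0.3211. Gini = 1 - 0.3211 = 0.6789, which rounds to 0.679.

0.679


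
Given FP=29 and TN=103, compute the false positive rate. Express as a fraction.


FPR = FP / (FP + TN) = 29 / 132 = 29/132.

29/132


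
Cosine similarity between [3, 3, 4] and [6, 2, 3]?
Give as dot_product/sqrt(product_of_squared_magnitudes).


dot = 36. |a|^2 = 34, |b|^2 = 49. cos = 36/sqrt(1666).

36/sqrt(1666)


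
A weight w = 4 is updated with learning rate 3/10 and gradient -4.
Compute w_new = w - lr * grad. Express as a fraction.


w_new = 4 - 3/10 * -4 = 4 - -6/5 = 26/5.

26/5


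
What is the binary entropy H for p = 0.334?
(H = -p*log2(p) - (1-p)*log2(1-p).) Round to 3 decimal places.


H = -0.334*log2(0.334) - 0.666*log2(0.666) = 0.919.

0.919


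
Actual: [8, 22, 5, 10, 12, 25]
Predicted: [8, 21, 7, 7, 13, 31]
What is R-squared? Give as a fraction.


Mean(y) = 41/3. SS_res = 51. SS_tot = 964/3. R^2 = 1 - 51/(964/3) = 811/964.

811/964


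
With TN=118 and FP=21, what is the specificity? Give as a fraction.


Specificity = TN / (TN + FP) = 118 / 139 = 118/139.

118/139


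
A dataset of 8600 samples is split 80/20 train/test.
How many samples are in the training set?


Test set = 8600 * 20% = 1720. Training set = 8600 - 1720 = 6880.

6880


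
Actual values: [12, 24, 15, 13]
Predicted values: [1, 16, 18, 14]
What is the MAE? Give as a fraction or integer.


MAE = (1/4) * (|12-1|=11 + |24-16|=8 + |15-18|=3 + |13-14|=1). Sum = 23. MAE = 23/4.

23/4


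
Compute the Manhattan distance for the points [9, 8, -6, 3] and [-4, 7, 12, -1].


d = sum of absolute differences: |9--4|=13 + |8-7|=1 + |-6-12|=18 + |3--1|=4 = 36.

36


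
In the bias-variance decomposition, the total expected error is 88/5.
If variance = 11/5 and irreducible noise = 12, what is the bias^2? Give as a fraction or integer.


Total error = bias^2 + variance + irreducible noise. So bias^2 = 88/5 - 11/5 - 12 = 17/5.

17/5


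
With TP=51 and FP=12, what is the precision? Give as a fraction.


Precision = TP / (TP + FP) = 51 / 63 = 17/21.

17/21


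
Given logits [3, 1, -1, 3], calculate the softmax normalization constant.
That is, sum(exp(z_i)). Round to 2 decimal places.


Denom = e^3=20.0855 + e^1=2.7183 + e^-1=0.3679 + e^3=20.0855. Sum = 43.2572, which rounds to 43.26.

43.26


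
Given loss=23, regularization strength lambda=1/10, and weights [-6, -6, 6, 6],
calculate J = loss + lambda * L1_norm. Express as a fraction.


L1 norm = sum(|w|) = 24. J = 23 + 1/10 * 24 = 127/5.

127/5


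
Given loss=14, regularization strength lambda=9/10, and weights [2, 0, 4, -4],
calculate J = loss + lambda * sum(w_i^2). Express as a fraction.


L2 sq norm = sum(w^2) = 36. J = 14 + 9/10 * 36 = 232/5.

232/5


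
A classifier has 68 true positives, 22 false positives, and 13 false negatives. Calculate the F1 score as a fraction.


Precision = 68/90 = 34/45. Recall = 68/81 = 68/81. F1 = 2*P*R/(P+R) = 136/171.

136/171


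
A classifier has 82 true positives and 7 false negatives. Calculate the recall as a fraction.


Recall = TP / (TP + FN) = 82 / 89 = 82/89.

82/89


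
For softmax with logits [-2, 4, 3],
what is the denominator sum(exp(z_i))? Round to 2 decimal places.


Denom = e^-2=0.1353 + e^4=54.5982 + e^3=20.0855. Sum = 74.8190, which rounds to 74.82.

74.82


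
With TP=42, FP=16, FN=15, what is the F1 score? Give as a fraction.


Precision = 42/58 = 21/29. Recall = 42/57 = 14/19. F1 = 2*P*R/(P+R) = 84/115.

84/115


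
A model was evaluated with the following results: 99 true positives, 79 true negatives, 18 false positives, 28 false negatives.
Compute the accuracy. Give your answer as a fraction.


Accuracy = (TP + TN) / (TP + TN + FP + FN) = (99 + 79) / 224 = 89/112.

89/112


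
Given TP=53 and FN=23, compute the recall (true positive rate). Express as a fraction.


Recall = TP / (TP + FN) = 53 / 76 = 53/76.

53/76


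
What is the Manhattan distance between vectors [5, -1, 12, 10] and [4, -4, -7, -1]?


d = sum of absolute differences: |5-4|=1 + |-1--4|=3 + |12--7|=19 + |10--1|=11 = 34.

34


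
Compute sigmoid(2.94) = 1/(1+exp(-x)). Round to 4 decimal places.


sigma(2.94) = 1/(1+e^(-2.94)) = 1/(1+0.052866) = 1/1.052866 = 0.9498.

0.9498


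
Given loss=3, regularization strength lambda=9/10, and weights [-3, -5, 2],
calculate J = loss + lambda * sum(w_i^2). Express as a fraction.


L2 sq norm = sum(w^2) = 38. J = 3 + 9/10 * 38 = 186/5.

186/5


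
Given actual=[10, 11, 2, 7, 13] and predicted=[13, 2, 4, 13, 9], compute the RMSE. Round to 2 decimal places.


MSE = 29.2000. RMSE = sqrt(29.2000) = 5.40.

5.40


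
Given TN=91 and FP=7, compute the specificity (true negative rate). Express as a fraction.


Specificity = TN / (TN + FP) = 91 / 98 = 13/14.

13/14


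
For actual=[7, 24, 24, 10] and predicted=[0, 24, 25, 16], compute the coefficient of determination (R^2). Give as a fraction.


Mean(y) = 65/4. SS_res = 86. SS_tot = 979/4. R^2 = 1 - 86/(979/4) = 635/979.

635/979


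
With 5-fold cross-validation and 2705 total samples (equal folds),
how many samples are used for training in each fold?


Each validation fold has 2705/5 = 541 samples. Training set = 2705 - 541 = 2164.

2164


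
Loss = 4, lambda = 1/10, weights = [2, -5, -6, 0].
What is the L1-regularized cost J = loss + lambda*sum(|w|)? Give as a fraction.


L1 norm = sum(|w|) = 13. J = 4 + 1/10 * 13 = 53/10.

53/10


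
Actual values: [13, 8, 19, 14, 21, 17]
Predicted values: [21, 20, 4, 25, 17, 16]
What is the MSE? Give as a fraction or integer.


MSE = (1/6) * ((13-21)^2=64 + (8-20)^2=144 + (19-4)^2=225 + (14-25)^2=121 + (21-17)^2=16 + (17-16)^2=1). Sum = 571. MSE = 571/6.

571/6


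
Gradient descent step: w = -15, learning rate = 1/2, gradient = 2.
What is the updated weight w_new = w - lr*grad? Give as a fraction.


w_new = -15 - 1/2 * 2 = -15 - 1 = -16.

-16


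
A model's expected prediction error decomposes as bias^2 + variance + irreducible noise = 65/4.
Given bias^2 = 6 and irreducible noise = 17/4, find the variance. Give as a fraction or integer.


Total error = bias^2 + variance + irreducible noise. So variance = 65/4 - 6 - 17/4 = 6.

6


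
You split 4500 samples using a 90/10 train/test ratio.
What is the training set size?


Test set = 4500 * 10% = 450. Training set = 4500 - 450 = 4050.

4050


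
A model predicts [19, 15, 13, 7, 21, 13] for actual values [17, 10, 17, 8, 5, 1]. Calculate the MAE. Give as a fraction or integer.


MAE = (1/6) * (|17-19|=2 + |10-15|=5 + |17-13|=4 + |8-7|=1 + |5-21|=16 + |1-13|=12). Sum = 40. MAE = 20/3.

20/3


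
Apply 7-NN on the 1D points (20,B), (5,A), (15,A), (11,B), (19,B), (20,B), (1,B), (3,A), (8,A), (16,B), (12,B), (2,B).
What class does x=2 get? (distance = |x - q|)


Distances: |20-2|=18, |5-2|=3, |15-2|=13, |11-2|=9, |19-2|=17, |20-2|=18, |1-2|=1, |3-2|=1, |8-2|=6, |16-2|=14, |12-2|=10, |2-2|=0. 7 nearest: (2,B), (3,A), (1,B), (5,A), (8,A), (11,B), (12,B). Counts: {'B': 4, 'A': 3}. Majority class: B.

B


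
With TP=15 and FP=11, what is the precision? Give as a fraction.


Precision = TP / (TP + FP) = 15 / 26 = 15/26.

15/26


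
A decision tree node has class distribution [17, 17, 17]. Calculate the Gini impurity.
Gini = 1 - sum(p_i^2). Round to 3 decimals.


Total = 51. Proportions: 17/51, 17/51, 17/51. sum(p_i^2) = 0.3333. Gini = 1 - 0.3333 = 0.6667, which rounds to 0.667.

0.667


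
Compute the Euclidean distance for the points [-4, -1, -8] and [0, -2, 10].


d = sqrt(sum of squared differences). (-4-0)^2=16, (-1--2)^2=1, (-8-10)^2=324. Sum = 341.

sqrt(341)


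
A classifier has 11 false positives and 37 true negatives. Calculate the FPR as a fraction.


FPR = FP / (FP + TN) = 11 / 48 = 11/48.

11/48


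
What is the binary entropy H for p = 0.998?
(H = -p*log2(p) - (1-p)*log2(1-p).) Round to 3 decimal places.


H = -0.998*log2(0.998) - 0.002*log2(0.002) = 0.021.

0.021


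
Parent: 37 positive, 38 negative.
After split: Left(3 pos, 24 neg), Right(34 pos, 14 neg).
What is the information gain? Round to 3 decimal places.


H(parent) = 0.9999. H(left) = 0.5033, H(right) = 0.8709. Weighted = (27/75)*0.5033 + (48/75)*0.8709 = 0.7386. IG = 0.9999 - 0.7386 = 0.2613, which rounds to 0.261.

0.261


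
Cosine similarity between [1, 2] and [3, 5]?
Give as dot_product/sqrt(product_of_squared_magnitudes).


dot = 13. |a|^2 = 5, |b|^2 = 34. cos = 13/sqrt(170).

13/sqrt(170)


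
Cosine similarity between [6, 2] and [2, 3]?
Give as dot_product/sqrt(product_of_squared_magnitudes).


dot = 18. |a|^2 = 40, |b|^2 = 13. cos = 18/sqrt(520).

18/sqrt(520)


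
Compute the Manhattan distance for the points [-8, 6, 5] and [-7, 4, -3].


d = sum of absolute differences: |-8--7|=1 + |6-4|=2 + |5--3|=8 = 11.

11


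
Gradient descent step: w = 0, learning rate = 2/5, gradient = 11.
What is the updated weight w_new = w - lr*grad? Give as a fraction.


w_new = 0 - 2/5 * 11 = 0 - 22/5 = -22/5.

-22/5


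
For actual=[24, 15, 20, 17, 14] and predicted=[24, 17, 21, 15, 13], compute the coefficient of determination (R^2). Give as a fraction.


Mean(y) = 18. SS_res = 10. SS_tot = 66. R^2 = 1 - 10/(66) = 28/33.

28/33


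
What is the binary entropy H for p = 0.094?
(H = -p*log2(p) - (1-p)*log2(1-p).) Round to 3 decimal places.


H = -0.094*log2(0.094) - 0.906*log2(0.906) = 0.450.

0.450


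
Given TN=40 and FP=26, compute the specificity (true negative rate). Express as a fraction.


Specificity = TN / (TN + FP) = 40 / 66 = 20/33.

20/33


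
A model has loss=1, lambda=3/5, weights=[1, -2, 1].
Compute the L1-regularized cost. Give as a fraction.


L1 norm = sum(|w|) = 4. J = 1 + 3/5 * 4 = 17/5.

17/5


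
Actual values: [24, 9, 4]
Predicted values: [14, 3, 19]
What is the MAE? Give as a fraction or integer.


MAE = (1/3) * (|24-14|=10 + |9-3|=6 + |4-19|=15). Sum = 31. MAE = 31/3.

31/3


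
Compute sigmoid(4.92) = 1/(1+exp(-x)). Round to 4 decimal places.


sigma(4.92) = 1/(1+e^(-4.92)) = 1/(1+0.007299) = 1/1.007299 = 0.9928.

0.9928


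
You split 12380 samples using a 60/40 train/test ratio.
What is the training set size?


Test set = 12380 * 40% = 4952. Training set = 12380 - 4952 = 7428.

7428


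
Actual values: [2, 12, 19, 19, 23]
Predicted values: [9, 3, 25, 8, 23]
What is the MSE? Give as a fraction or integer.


MSE = (1/5) * ((2-9)^2=49 + (12-3)^2=81 + (19-25)^2=36 + (19-8)^2=121 + (23-23)^2=0). Sum = 287. MSE = 287/5.

287/5


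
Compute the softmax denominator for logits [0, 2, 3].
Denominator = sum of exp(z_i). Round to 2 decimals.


Denom = e^0=1.0000 + e^2=7.3891 + e^3=20.0855. Sum = 28.4746, which rounds to 28.47.

28.47


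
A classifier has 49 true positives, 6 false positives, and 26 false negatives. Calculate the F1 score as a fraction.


Precision = 49/55 = 49/55. Recall = 49/75 = 49/75. F1 = 2*P*R/(P+R) = 49/65.

49/65


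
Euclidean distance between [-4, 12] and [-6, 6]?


d = sqrt(sum of squared differences). (-4--6)^2=4, (12-6)^2=36. Sum = 40.

sqrt(40)


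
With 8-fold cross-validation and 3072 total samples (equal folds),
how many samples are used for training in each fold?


Each validation fold has 3072/8 = 384 samples. Training set = 3072 - 384 = 2688.

2688


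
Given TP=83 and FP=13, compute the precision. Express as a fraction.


Precision = TP / (TP + FP) = 83 / 96 = 83/96.

83/96


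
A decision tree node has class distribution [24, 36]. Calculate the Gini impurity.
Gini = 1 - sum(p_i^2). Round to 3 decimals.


Total = 60. Proportions: 24/60, 36/60. sum(p_i^2) = 0.5200. Gini = 1 - 0.5200 = 0.4800, which rounds to 0.480.

0.480


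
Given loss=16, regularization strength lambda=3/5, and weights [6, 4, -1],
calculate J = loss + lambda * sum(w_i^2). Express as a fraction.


L2 sq norm = sum(w^2) = 53. J = 16 + 3/5 * 53 = 239/5.

239/5


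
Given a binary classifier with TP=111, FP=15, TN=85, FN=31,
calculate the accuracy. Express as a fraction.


Accuracy = (TP + TN) / (TP + TN + FP + FN) = (111 + 85) / 242 = 98/121.

98/121


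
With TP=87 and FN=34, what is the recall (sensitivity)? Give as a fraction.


Recall = TP / (TP + FN) = 87 / 121 = 87/121.

87/121


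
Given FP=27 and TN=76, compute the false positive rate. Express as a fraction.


FPR = FP / (FP + TN) = 27 / 103 = 27/103.

27/103


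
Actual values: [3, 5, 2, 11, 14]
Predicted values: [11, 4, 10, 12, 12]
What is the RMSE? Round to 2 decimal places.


MSE = 26.8000. RMSE = sqrt(26.8000) = 5.18.

5.18


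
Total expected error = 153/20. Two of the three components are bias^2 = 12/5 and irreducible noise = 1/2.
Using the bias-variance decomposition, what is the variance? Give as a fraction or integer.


Total error = bias^2 + variance + irreducible noise. So variance = 153/20 - 12/5 - 1/2 = 19/4.

19/4


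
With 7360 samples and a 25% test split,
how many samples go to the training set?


Test set = 7360 * 25% = 1840. Training set = 7360 - 1840 = 5520.

5520


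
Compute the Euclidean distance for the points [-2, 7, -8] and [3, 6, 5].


d = sqrt(sum of squared differences). (-2-3)^2=25, (7-6)^2=1, (-8-5)^2=169. Sum = 195.

sqrt(195)


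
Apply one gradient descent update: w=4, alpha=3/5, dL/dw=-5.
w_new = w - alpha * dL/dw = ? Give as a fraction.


w_new = 4 - 3/5 * -5 = 4 - -3 = 7.

7


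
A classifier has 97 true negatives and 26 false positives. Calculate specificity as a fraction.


Specificity = TN / (TN + FP) = 97 / 123 = 97/123.

97/123


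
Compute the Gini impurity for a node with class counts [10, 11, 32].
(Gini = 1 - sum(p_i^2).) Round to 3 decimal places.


Total = 53. Proportions: 10/53, 11/53, 32/53. sum(p_i^2) = 0.4432. Gini = 1 - 0.4432 = 0.5568, which rounds to 0.557.

0.557


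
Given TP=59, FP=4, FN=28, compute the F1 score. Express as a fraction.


Precision = 59/63 = 59/63. Recall = 59/87 = 59/87. F1 = 2*P*R/(P+R) = 59/75.

59/75


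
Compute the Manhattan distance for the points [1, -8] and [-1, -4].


d = sum of absolute differences: |1--1|=2 + |-8--4|=4 = 6.

6


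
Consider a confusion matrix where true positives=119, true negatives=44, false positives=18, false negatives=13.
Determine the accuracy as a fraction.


Accuracy = (TP + TN) / (TP + TN + FP + FN) = (119 + 44) / 194 = 163/194.

163/194


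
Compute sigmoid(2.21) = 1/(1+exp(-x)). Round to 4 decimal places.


sigma(2.21) = 1/(1+e^(-2.21)) = 1/(1+0.109701) = 1/1.109701 = 0.9011.

0.9011


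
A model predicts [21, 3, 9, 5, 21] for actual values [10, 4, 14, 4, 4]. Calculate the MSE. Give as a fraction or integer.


MSE = (1/5) * ((10-21)^2=121 + (4-3)^2=1 + (14-9)^2=25 + (4-5)^2=1 + (4-21)^2=289). Sum = 437. MSE = 437/5.

437/5


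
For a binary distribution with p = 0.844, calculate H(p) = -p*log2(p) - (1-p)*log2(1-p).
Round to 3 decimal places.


H = -0.844*log2(0.844) - 0.156*log2(0.156) = 0.625.

0.625


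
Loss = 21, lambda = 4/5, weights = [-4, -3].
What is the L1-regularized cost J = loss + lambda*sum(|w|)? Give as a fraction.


L1 norm = sum(|w|) = 7. J = 21 + 4/5 * 7 = 133/5.

133/5


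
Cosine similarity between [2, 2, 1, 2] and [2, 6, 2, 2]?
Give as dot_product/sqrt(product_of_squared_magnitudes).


dot = 22. |a|^2 = 13, |b|^2 = 48. cos = 22/sqrt(624).

22/sqrt(624)


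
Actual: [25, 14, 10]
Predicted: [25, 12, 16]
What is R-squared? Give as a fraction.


Mean(y) = 49/3. SS_res = 40. SS_tot = 362/3. R^2 = 1 - 40/(362/3) = 121/181.

121/181


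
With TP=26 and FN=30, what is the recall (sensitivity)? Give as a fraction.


Recall = TP / (TP + FN) = 26 / 56 = 13/28.

13/28


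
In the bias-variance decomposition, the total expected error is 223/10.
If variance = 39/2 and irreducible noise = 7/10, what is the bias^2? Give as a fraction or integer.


Total error = bias^2 + variance + irreducible noise. So bias^2 = 223/10 - 39/2 - 7/10 = 21/10.

21/10


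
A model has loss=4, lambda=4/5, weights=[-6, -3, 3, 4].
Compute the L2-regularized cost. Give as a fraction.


L2 sq norm = sum(w^2) = 70. J = 4 + 4/5 * 70 = 60.

60


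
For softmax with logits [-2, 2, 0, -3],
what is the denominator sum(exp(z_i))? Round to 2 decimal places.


Denom = e^-2=0.1353 + e^2=7.3891 + e^0=1.0000 + e^-3=0.0498. Sum = 8.5742, which rounds to 8.57.

8.57


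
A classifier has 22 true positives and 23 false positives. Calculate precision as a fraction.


Precision = TP / (TP + FP) = 22 / 45 = 22/45.

22/45


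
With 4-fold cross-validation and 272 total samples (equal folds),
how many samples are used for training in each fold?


Each validation fold has 272/4 = 68 samples. Training set = 272 - 68 = 204.

204


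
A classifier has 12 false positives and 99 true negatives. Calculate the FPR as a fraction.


FPR = FP / (FP + TN) = 12 / 111 = 4/37.

4/37


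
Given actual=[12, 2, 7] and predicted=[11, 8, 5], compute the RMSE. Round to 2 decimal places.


MSE = 13.6667. RMSE = sqrt(13.6667) = 3.70.

3.70


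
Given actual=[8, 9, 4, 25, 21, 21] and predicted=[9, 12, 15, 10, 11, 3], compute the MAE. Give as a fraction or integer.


MAE = (1/6) * (|8-9|=1 + |9-12|=3 + |4-15|=11 + |25-10|=15 + |21-11|=10 + |21-3|=18). Sum = 58. MAE = 29/3.

29/3


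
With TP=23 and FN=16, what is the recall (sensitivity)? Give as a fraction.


Recall = TP / (TP + FN) = 23 / 39 = 23/39.

23/39


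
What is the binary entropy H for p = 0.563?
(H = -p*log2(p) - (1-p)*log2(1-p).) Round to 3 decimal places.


H = -0.563*log2(0.563) - 0.437*log2(0.437) = 0.989.

0.989


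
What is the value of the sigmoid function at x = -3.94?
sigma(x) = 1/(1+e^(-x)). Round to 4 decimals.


sigma(-3.94) = 1/(1+e^(3.94)) = 1/(1+51.418601) = 1/52.418601 = 0.0191.

0.0191


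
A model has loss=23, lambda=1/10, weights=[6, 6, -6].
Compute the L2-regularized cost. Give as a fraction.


L2 sq norm = sum(w^2) = 108. J = 23 + 1/10 * 108 = 169/5.

169/5


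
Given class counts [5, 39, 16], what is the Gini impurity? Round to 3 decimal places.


Total = 60. Proportions: 5/60, 39/60, 16/60. sum(p_i^2) = 0.5006. Gini = 1 - 0.5006 = 0.4994, which rounds to 0.499.

0.499


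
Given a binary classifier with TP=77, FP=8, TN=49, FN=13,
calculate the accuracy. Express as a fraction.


Accuracy = (TP + TN) / (TP + TN + FP + FN) = (77 + 49) / 147 = 6/7.

6/7


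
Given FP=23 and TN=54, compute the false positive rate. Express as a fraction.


FPR = FP / (FP + TN) = 23 / 77 = 23/77.

23/77


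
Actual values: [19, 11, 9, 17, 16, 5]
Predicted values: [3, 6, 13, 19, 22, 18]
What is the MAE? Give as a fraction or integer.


MAE = (1/6) * (|19-3|=16 + |11-6|=5 + |9-13|=4 + |17-19|=2 + |16-22|=6 + |5-18|=13). Sum = 46. MAE = 23/3.

23/3


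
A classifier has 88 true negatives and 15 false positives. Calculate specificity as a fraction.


Specificity = TN / (TN + FP) = 88 / 103 = 88/103.

88/103


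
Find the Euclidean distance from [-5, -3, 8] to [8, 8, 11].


d = sqrt(sum of squared differences). (-5-8)^2=169, (-3-8)^2=121, (8-11)^2=9. Sum = 299.

sqrt(299)


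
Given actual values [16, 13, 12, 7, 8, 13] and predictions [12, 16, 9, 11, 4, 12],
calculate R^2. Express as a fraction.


Mean(y) = 23/2. SS_res = 67. SS_tot = 115/2. R^2 = 1 - 67/(115/2) = -19/115.

-19/115


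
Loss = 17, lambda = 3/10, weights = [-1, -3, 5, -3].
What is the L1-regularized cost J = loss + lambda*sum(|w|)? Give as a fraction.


L1 norm = sum(|w|) = 12. J = 17 + 3/10 * 12 = 103/5.

103/5


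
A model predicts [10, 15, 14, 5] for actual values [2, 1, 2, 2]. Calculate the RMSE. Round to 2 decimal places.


MSE = 103.2500. RMSE = sqrt(103.2500) = 10.16.

10.16


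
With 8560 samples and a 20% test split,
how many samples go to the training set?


Test set = 8560 * 20% = 1712. Training set = 8560 - 1712 = 6848.

6848


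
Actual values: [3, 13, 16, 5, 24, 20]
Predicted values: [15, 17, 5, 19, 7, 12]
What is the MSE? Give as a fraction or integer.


MSE = (1/6) * ((3-15)^2=144 + (13-17)^2=16 + (16-5)^2=121 + (5-19)^2=196 + (24-7)^2=289 + (20-12)^2=64). Sum = 830. MSE = 415/3.

415/3


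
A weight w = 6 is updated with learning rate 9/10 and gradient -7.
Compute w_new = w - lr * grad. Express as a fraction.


w_new = 6 - 9/10 * -7 = 6 - -63/10 = 123/10.

123/10


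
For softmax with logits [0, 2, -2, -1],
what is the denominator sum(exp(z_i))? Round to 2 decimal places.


Denom = e^0=1.0000 + e^2=7.3891 + e^-2=0.1353 + e^-1=0.3679. Sum = 8.8923, which rounds to 8.89.

8.89


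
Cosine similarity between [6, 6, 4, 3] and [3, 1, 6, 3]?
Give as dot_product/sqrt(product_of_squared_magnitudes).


dot = 57. |a|^2 = 97, |b|^2 = 55. cos = 57/sqrt(5335).

57/sqrt(5335)


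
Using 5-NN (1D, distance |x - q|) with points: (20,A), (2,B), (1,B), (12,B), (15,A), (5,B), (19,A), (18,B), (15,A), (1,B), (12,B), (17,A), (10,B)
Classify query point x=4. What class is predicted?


Distances: |20-4|=16, |2-4|=2, |1-4|=3, |12-4|=8, |15-4|=11, |5-4|=1, |19-4|=15, |18-4|=14, |15-4|=11, |1-4|=3, |12-4|=8, |17-4|=13, |10-4|=6. 5 nearest: (5,B), (2,B), (1,B), (1,B), (10,B). Counts: {'B': 5}. Majority class: B.

B


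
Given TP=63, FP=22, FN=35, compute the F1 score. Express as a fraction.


Precision = 63/85 = 63/85. Recall = 63/98 = 9/14. F1 = 2*P*R/(P+R) = 42/61.

42/61


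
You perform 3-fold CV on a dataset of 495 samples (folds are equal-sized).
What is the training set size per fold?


Each validation fold has 495/3 = 165 samples. Training set = 495 - 165 = 330.

330


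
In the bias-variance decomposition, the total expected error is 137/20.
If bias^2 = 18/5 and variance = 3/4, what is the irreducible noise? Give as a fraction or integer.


Total error = bias^2 + variance + irreducible noise. So irreducible noise = 137/20 - 18/5 - 3/4 = 5/2.

5/2


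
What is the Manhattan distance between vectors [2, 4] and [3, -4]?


d = sum of absolute differences: |2-3|=1 + |4--4|=8 = 9.

9


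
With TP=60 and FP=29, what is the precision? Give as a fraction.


Precision = TP / (TP + FP) = 60 / 89 = 60/89.

60/89


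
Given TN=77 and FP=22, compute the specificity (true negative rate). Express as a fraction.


Specificity = TN / (TN + FP) = 77 / 99 = 7/9.

7/9


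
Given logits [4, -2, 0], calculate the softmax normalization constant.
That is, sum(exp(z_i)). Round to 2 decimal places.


Denom = e^4=54.5982 + e^-2=0.1353 + e^0=1.0000. Sum = 55.7335, which rounds to 55.73.

55.73


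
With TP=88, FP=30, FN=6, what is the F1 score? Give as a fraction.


Precision = 88/118 = 44/59. Recall = 88/94 = 44/47. F1 = 2*P*R/(P+R) = 44/53.

44/53


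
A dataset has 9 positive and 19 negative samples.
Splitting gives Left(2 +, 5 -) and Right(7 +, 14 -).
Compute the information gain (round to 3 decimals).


H(parent) = 0.9059. H(left) = 0.8631, H(right) = 0.9183. Weighted = (7/28)*0.8631 + (21/28)*0.9183 = 0.9045. IG = 0.9059 - 0.9045 = 0.0014, which rounds to 0.001.

0.001


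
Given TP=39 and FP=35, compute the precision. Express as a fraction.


Precision = TP / (TP + FP) = 39 / 74 = 39/74.

39/74


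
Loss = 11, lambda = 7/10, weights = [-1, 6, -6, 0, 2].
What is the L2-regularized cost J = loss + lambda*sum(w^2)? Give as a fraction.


L2 sq norm = sum(w^2) = 77. J = 11 + 7/10 * 77 = 649/10.

649/10


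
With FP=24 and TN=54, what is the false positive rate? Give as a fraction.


FPR = FP / (FP + TN) = 24 / 78 = 4/13.

4/13


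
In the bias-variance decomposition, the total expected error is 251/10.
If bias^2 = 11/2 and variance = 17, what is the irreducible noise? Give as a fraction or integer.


Total error = bias^2 + variance + irreducible noise. So irreducible noise = 251/10 - 11/2 - 17 = 13/5.

13/5


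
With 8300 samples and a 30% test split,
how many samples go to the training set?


Test set = 8300 * 30% = 2490. Training set = 8300 - 2490 = 5810.

5810


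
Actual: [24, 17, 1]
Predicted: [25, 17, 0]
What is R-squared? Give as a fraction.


Mean(y) = 14. SS_res = 2. SS_tot = 278. R^2 = 1 - 2/(278) = 138/139.

138/139


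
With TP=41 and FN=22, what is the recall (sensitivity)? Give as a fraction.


Recall = TP / (TP + FN) = 41 / 63 = 41/63.

41/63


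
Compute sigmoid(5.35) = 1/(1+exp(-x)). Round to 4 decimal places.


sigma(5.35) = 1/(1+e^(-5.35)) = 1/(1+0.004748) = 1/1.004748 = 0.9953.

0.9953


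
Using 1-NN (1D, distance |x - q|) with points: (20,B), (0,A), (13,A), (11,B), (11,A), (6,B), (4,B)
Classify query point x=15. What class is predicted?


Distances: |20-15|=5, |0-15|=15, |13-15|=2, |11-15|=4, |11-15|=4, |6-15|=9, |4-15|=11. 1 nearest: (13,A). Counts: {'A': 1}. Majority class: A.

A


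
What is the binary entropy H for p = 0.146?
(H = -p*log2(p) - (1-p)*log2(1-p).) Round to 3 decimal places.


H = -0.146*log2(0.146) - 0.854*log2(0.854) = 0.600.

0.600


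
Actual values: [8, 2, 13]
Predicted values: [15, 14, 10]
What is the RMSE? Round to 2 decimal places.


MSE = 67.3333. RMSE = sqrt(67.3333) = 8.21.

8.21


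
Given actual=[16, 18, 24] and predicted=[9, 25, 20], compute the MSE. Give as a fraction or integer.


MSE = (1/3) * ((16-9)^2=49 + (18-25)^2=49 + (24-20)^2=16). Sum = 114. MSE = 38.

38


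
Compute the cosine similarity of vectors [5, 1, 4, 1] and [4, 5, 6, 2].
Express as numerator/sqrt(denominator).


dot = 51. |a|^2 = 43, |b|^2 = 81. cos = 51/sqrt(3483).

51/sqrt(3483)


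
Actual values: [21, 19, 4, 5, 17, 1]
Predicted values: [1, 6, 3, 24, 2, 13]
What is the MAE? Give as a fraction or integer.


MAE = (1/6) * (|21-1|=20 + |19-6|=13 + |4-3|=1 + |5-24|=19 + |17-2|=15 + |1-13|=12). Sum = 80. MAE = 40/3.

40/3


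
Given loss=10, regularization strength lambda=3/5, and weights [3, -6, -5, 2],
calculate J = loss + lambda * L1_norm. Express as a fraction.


L1 norm = sum(|w|) = 16. J = 10 + 3/5 * 16 = 98/5.

98/5


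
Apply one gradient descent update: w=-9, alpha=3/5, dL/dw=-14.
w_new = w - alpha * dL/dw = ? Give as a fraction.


w_new = -9 - 3/5 * -14 = -9 - -42/5 = -3/5.

-3/5


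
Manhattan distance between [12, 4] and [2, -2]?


d = sum of absolute differences: |12-2|=10 + |4--2|=6 = 16.

16


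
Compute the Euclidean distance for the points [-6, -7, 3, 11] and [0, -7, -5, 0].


d = sqrt(sum of squared differences). (-6-0)^2=36, (-7--7)^2=0, (3--5)^2=64, (11-0)^2=121. Sum = 221.

sqrt(221)


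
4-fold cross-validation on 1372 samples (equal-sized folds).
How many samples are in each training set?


Each validation fold has 1372/4 = 343 samples. Training set = 1372 - 343 = 1029.

1029


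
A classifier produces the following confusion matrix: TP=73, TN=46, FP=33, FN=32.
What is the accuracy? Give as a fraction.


Accuracy = (TP + TN) / (TP + TN + FP + FN) = (73 + 46) / 184 = 119/184.

119/184


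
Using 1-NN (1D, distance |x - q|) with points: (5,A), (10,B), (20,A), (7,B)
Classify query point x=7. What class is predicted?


Distances: |5-7|=2, |10-7|=3, |20-7|=13, |7-7|=0. 1 nearest: (7,B). Counts: {'B': 1}. Majority class: B.

B


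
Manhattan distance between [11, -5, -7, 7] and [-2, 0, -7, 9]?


d = sum of absolute differences: |11--2|=13 + |-5-0|=5 + |-7--7|=0 + |7-9|=2 = 20.

20


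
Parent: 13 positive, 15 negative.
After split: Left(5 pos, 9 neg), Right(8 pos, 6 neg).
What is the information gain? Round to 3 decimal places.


H(parent) = 0.9963. H(left) = 0.9403, H(right) = 0.9852. Weighted = (14/28)*0.9403 + (14/28)*0.9852 = 0.9628. IG = 0.9963 - 0.9628 = 0.0335, which rounds to 0.034.

0.034


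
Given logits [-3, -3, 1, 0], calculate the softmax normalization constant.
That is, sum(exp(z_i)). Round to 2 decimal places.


Denom = e^-3=0.0498 + e^-3=0.0498 + e^1=2.7183 + e^0=1.0000. Sum = 3.8179, which rounds to 3.82.

3.82


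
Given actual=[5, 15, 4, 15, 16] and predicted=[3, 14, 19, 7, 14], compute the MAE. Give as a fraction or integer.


MAE = (1/5) * (|5-3|=2 + |15-14|=1 + |4-19|=15 + |15-7|=8 + |16-14|=2). Sum = 28. MAE = 28/5.

28/5


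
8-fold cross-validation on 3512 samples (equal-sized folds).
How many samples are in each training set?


Each validation fold has 3512/8 = 439 samples. Training set = 3512 - 439 = 3073.

3073


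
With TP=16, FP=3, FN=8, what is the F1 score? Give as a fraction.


Precision = 16/19 = 16/19. Recall = 16/24 = 2/3. F1 = 2*P*R/(P+R) = 32/43.

32/43


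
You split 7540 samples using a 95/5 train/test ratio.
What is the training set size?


Test set = 7540 * 5% = 377. Training set = 7540 - 377 = 7163.

7163


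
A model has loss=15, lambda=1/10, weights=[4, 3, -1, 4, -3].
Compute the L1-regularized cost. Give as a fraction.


L1 norm = sum(|w|) = 15. J = 15 + 1/10 * 15 = 33/2.

33/2


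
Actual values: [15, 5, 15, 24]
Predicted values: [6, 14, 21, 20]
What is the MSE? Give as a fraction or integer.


MSE = (1/4) * ((15-6)^2=81 + (5-14)^2=81 + (15-21)^2=36 + (24-20)^2=16). Sum = 214. MSE = 107/2.

107/2


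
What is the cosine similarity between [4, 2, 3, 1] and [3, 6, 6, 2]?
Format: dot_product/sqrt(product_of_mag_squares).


dot = 44. |a|^2 = 30, |b|^2 = 85. cos = 44/sqrt(2550).

44/sqrt(2550)


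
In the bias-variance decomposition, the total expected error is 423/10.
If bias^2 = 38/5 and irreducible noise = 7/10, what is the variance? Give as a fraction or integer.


Total error = bias^2 + variance + irreducible noise. So variance = 423/10 - 38/5 - 7/10 = 34.

34


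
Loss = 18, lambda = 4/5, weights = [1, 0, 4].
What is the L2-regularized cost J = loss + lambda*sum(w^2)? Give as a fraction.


L2 sq norm = sum(w^2) = 17. J = 18 + 4/5 * 17 = 158/5.

158/5


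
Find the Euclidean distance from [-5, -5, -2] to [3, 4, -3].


d = sqrt(sum of squared differences). (-5-3)^2=64, (-5-4)^2=81, (-2--3)^2=1. Sum = 146.

sqrt(146)


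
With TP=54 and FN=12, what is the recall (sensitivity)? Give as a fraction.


Recall = TP / (TP + FN) = 54 / 66 = 9/11.

9/11


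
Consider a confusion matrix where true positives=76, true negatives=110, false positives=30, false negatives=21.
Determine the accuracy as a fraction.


Accuracy = (TP + TN) / (TP + TN + FP + FN) = (76 + 110) / 237 = 62/79.

62/79


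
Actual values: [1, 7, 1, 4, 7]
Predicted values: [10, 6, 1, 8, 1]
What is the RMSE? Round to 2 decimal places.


MSE = 26.8000. RMSE = sqrt(26.8000) = 5.18.

5.18


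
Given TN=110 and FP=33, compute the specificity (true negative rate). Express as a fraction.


Specificity = TN / (TN + FP) = 110 / 143 = 10/13.

10/13


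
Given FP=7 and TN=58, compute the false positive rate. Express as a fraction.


FPR = FP / (FP + TN) = 7 / 65 = 7/65.

7/65


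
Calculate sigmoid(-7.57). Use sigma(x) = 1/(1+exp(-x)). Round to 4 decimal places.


sigma(-7.57) = 1/(1+e^(7.57)) = 1/(1+1939.140282) = 1/1940.140282 = 0.0005.

0.0005


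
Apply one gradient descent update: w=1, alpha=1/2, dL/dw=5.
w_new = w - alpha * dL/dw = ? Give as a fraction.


w_new = 1 - 1/2 * 5 = 1 - 5/2 = -3/2.

-3/2


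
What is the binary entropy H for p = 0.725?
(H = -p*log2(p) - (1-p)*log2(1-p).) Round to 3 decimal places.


H = -0.725*log2(0.725) - 0.275*log2(0.275) = 0.849.

0.849


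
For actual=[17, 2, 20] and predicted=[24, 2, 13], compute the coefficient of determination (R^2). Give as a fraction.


Mean(y) = 13. SS_res = 98. SS_tot = 186. R^2 = 1 - 98/(186) = 44/93.

44/93


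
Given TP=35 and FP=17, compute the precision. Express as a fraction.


Precision = TP / (TP + FP) = 35 / 52 = 35/52.

35/52


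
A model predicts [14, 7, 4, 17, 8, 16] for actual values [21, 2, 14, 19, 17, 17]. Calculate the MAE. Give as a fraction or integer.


MAE = (1/6) * (|21-14|=7 + |2-7|=5 + |14-4|=10 + |19-17|=2 + |17-8|=9 + |17-16|=1). Sum = 34. MAE = 17/3.

17/3


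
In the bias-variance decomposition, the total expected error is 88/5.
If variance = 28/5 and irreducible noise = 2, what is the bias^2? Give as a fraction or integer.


Total error = bias^2 + variance + irreducible noise. So bias^2 = 88/5 - 28/5 - 2 = 10.

10


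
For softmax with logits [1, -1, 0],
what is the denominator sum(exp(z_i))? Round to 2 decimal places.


Denom = e^1=2.7183 + e^-1=0.3679 + e^0=1.0000. Sum = 4.0862, which rounds to 4.09.

4.09


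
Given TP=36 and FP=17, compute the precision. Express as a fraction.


Precision = TP / (TP + FP) = 36 / 53 = 36/53.

36/53


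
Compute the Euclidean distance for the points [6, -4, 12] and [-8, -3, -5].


d = sqrt(sum of squared differences). (6--8)^2=196, (-4--3)^2=1, (12--5)^2=289. Sum = 486.

sqrt(486)


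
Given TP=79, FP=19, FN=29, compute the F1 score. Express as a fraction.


Precision = 79/98 = 79/98. Recall = 79/108 = 79/108. F1 = 2*P*R/(P+R) = 79/103.

79/103


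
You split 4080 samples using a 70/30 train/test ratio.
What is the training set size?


Test set = 4080 * 30% = 1224. Training set = 4080 - 1224 = 2856.

2856


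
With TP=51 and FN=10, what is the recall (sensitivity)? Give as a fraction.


Recall = TP / (TP + FN) = 51 / 61 = 51/61.

51/61


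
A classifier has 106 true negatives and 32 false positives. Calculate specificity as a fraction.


Specificity = TN / (TN + FP) = 106 / 138 = 53/69.

53/69


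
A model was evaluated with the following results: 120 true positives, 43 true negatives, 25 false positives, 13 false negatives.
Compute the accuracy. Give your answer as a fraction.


Accuracy = (TP + TN) / (TP + TN + FP + FN) = (120 + 43) / 201 = 163/201.

163/201


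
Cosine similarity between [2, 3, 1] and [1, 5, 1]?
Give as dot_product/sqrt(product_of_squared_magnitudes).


dot = 18. |a|^2 = 14, |b|^2 = 27. cos = 18/sqrt(378).

18/sqrt(378)


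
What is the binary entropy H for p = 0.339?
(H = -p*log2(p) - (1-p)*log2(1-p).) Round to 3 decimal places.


H = -0.339*log2(0.339) - 0.661*log2(0.661) = 0.924.

0.924


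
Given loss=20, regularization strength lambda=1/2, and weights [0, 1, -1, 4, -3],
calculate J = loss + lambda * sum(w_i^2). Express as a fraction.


L2 sq norm = sum(w^2) = 27. J = 20 + 1/2 * 27 = 67/2.

67/2


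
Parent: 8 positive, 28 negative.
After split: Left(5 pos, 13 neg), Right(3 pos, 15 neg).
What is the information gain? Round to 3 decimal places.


H(parent) = 0.7642. H(left) = 0.8524, H(right) = 0.6500. Weighted = (18/36)*0.8524 + (18/36)*0.6500 = 0.7512. IG = 0.7642 - 0.7512 = 0.0130, which rounds to 0.013.

0.013


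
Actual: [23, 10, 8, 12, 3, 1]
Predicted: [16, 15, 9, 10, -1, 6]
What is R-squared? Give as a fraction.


Mean(y) = 19/2. SS_res = 120. SS_tot = 611/2. R^2 = 1 - 120/(611/2) = 371/611.

371/611


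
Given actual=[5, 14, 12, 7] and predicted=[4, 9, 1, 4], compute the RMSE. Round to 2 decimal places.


MSE = 39.0000. RMSE = sqrt(39.0000) = 6.24.

6.24


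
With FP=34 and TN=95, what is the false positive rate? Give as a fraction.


FPR = FP / (FP + TN) = 34 / 129 = 34/129.

34/129


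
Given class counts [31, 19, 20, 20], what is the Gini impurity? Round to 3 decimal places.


Total = 90. Proportions: 31/90, 19/90, 20/90, 20/90. sum(p_i^2) = 0.2620. Gini = 1 - 0.2620 = 0.7380, which rounds to 0.738.

0.738


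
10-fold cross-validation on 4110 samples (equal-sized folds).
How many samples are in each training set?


Each validation fold has 4110/10 = 411 samples. Training set = 4110 - 411 = 3699.

3699


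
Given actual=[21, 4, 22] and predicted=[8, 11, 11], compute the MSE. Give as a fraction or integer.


MSE = (1/3) * ((21-8)^2=169 + (4-11)^2=49 + (22-11)^2=121). Sum = 339. MSE = 113.

113


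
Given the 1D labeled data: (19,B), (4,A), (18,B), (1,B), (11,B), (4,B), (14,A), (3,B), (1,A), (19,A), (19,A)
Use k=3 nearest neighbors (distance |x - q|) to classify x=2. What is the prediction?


Distances: |19-2|=17, |4-2|=2, |18-2|=16, |1-2|=1, |11-2|=9, |4-2|=2, |14-2|=12, |3-2|=1, |1-2|=1, |19-2|=17, |19-2|=17. 3 nearest: (1,A), (1,B), (3,B). Counts: {'A': 1, 'B': 2}. Majority class: B.

B


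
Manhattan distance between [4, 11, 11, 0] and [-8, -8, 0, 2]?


d = sum of absolute differences: |4--8|=12 + |11--8|=19 + |11-0|=11 + |0-2|=2 = 44.

44


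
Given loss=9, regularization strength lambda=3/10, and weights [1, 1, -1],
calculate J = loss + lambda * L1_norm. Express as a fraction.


L1 norm = sum(|w|) = 3. J = 9 + 3/10 * 3 = 99/10.

99/10


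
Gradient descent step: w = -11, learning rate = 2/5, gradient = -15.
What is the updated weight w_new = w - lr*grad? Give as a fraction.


w_new = -11 - 2/5 * -15 = -11 - -6 = -5.

-5


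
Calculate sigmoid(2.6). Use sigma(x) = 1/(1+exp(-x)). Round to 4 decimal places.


sigma(2.6) = 1/(1+e^(-2.6)) = 1/(1+0.074274) = 1/1.074274 = 0.9309.

0.9309


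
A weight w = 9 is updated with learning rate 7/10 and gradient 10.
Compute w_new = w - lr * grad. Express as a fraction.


w_new = 9 - 7/10 * 10 = 9 - 7 = 2.

2


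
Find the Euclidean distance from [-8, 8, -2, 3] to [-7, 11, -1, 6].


d = sqrt(sum of squared differences). (-8--7)^2=1, (8-11)^2=9, (-2--1)^2=1, (3-6)^2=9. Sum = 20.

sqrt(20)


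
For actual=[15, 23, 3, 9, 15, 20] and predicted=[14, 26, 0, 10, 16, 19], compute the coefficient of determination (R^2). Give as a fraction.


Mean(y) = 85/6. SS_res = 22. SS_tot = 1589/6. R^2 = 1 - 22/(1589/6) = 1457/1589.

1457/1589


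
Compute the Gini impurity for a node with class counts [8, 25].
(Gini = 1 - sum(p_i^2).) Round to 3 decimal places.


Total = 33. Proportions: 8/33, 25/33. sum(p_i^2) = 0.6327. Gini = 1 - 0.6327 = 0.3673, which rounds to 0.367.

0.367


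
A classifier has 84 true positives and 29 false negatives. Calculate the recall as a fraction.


Recall = TP / (TP + FN) = 84 / 113 = 84/113.

84/113


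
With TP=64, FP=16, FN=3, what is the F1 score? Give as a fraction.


Precision = 64/80 = 4/5. Recall = 64/67 = 64/67. F1 = 2*P*R/(P+R) = 128/147.

128/147
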